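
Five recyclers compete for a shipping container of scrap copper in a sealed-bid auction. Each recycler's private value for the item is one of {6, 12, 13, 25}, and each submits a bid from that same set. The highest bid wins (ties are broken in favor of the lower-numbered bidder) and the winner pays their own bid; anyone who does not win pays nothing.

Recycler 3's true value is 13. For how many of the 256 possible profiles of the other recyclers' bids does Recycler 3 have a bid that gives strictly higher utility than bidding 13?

4

Others bid (6, 6, 6, 6): truth gives 0; bid 12 gives 1 > 0. Violating.
Others bid (6, 6, 6, 12): truth gives 0; bid 12 gives 1 > 0. Violating.
Others bid (6, 6, 12, 6): truth gives 0; bid 12 gives 1 > 0. Violating.
Others bid (6, 6, 12, 12): truth gives 0; bid 12 gives 1 > 0. Violating.
Others bid (6, 6, 6, 13): truth gives 0; no alternative beats it.
Others bid (6, 6, 6, 25): truth gives 0; no alternative beats it.
(Checking all 256 profiles: 4 have a profitable deviation, 252 do not.)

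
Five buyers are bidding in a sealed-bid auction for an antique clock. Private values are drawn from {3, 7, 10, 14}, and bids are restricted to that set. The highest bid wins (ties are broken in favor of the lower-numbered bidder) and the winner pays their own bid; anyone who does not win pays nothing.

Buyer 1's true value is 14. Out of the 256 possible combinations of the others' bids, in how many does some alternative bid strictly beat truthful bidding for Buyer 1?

Others bid (3, 3, 3, 3): truth gives 0; bid 3 gives 11 > 0. Violating.
Others bid (3, 3, 3, 7): truth gives 0; bid 7 gives 7 > 0. Violating.
Others bid (3, 3, 3, 10): truth gives 0; bid 10 gives 4 > 0. Violating.
Others bid (3, 3, 7, 3): truth gives 0; bid 7 gives 7 > 0. Violating.
Others bid (3, 3, 3, 14): truth gives 0; no alternative beats it.
Others bid (3, 3, 7, 14): truth gives 0; no alternative beats it.
(Checking all 256 profiles: 81 have a profitable deviation, 175 do not.)

81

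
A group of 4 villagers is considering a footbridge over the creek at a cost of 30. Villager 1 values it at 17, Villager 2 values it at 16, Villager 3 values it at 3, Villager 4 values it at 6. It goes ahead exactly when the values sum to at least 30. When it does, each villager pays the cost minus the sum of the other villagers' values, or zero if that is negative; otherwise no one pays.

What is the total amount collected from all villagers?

9

Total value 42 ≥ cost 30, so it is built.
Villager 1: others sum to 25; max(0, 30 - 25) = 5.
Villager 2: others sum to 26; max(0, 30 - 26) = 4.
Villager 3: others sum to 39; max(0, 30 - 39) = 0.
Villager 4: others sum to 36; max(0, 30 - 36) = 0.
Total collected = 5 + 4 + 0 + 0 = 9.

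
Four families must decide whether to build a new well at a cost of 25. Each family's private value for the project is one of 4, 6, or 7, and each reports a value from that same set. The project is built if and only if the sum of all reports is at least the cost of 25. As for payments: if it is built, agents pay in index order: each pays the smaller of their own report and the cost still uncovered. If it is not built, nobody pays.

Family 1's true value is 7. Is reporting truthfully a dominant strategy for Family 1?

No

Consider the case where Family 2 reports 6, Family 3 reports 6 and Family 4 reports 7.
Truthful report 7: project built, pays 7, utility 7 - 7 = 0.
Report 6 instead: project built, pays 6, utility 7 - 6 = 1.
Since 1 > 0, reporting 6 is strictly better here, so truthful reporting is not dominant.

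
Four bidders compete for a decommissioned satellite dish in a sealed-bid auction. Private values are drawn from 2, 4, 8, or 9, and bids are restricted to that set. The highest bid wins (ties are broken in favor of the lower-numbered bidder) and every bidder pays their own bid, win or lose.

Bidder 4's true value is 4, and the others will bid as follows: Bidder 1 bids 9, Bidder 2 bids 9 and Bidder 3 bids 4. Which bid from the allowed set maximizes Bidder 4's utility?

2

Bid 2: loses but pays 2, utility -2.
Bid 4: loses but pays 4, utility -4.
Bid 8: loses but pays 8, utility -8.
Bid 9: loses but pays 9, utility -9.
The best choice is 2 with utility -2.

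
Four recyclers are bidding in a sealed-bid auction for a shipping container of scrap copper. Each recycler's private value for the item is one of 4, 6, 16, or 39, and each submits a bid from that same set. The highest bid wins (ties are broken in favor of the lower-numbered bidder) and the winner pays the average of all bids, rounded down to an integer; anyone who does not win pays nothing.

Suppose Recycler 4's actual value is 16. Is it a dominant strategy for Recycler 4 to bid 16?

No

Consider the case where Recycler 1 bids 4, Recycler 2 bids 4 and Recycler 3 bids 4.
Truthful bid 16: wins, pays 7, utility 16 - 7 = 9.
Bid 6 instead: wins, pays 4, utility 16 - 4 = 12.
Since 12 > 9, bidding 6 is strictly better here, so truthful bidding is not dominant.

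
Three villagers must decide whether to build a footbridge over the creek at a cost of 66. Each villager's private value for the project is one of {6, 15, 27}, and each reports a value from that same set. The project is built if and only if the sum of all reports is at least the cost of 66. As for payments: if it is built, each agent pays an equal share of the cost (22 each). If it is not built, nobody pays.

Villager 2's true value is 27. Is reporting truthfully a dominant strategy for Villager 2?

Yes

Check each profile of the others' reports and compare truth against every alternative report.
Others report (15, 27): truth gives 5, best alternative gives 0.
Others report (27, 15): truth gives 5, best alternative gives 0.
Others report (27, 27): truth gives 5, best alternative gives 5.
Others report (6, 6): truth gives 0, best alternative gives 0.
Others report (6, 15): truth gives 0, best alternative gives 0.
Others report (6, 27): truth gives 0, best alternative gives 0.
(Remaining 3 profiles checked similarly; truth is weakly best in each.)
In every case the truthful report is at least as good as any alternative, so it is a dominant strategy.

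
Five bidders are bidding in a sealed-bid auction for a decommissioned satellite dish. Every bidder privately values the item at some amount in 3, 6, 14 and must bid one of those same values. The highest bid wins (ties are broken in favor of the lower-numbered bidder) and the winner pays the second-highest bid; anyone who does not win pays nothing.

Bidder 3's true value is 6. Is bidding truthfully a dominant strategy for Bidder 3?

Check each profile of the others' bids and compare truth against every alternative bid.
Others bid (3, 3, 3, 3): truth gives 3, best alternative gives 3.
Others bid (3, 3, 3, 6): truth gives 0, best alternative gives 0.
Others bid (3, 3, 3, 14): truth gives 0, best alternative gives 0.
Others bid (3, 3, 6, 3): truth gives 0, best alternative gives 0.
Others bid (3, 3, 6, 6): truth gives 0, best alternative gives 0.
Others bid (3, 3, 6, 14): truth gives 0, best alternative gives 0.
(Remaining 75 profiles checked similarly; truth is weakly best in each.)
In every case the truthful bid is at least as good as any alternative, so it is a dominant strategy.

Yes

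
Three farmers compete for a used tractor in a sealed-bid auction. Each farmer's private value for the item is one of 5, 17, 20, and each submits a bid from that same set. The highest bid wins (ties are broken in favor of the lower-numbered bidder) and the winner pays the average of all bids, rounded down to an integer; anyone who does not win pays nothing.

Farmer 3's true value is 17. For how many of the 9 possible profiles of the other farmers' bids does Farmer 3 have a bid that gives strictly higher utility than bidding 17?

Others bid (5, 17): truth gives 0; bid 20 gives 3 > 0. Violating.
Others bid (17, 5): truth gives 0; bid 20 gives 3 > 0. Violating.
Others bid (5, 5): truth gives 8; no alternative beats it.
Others bid (5, 20): truth gives 0; no alternative beats it.
(Checking all 9 profiles: 2 have a profitable deviation, 7 do not.)

2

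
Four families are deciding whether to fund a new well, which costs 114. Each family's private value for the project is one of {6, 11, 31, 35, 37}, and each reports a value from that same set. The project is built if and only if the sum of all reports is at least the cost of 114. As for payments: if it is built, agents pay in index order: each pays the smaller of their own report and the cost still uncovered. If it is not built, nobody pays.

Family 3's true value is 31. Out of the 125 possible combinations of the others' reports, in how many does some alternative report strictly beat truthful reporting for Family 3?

Others report (31, 35, 37): truth gives 0; report 11 gives 20 > 0. Violating.
Others report (31, 37, 35): truth gives 0; report 11 gives 20 > 0. Violating.
Others report (31, 37, 37): truth gives 0; report 11 gives 20 > 0. Violating.
Others report (35, 31, 37): truth gives 0; report 11 gives 20 > 0. Violating.
Others report (6, 6, 6): truth gives 0; no alternative beats it.
Others report (6, 6, 11): truth gives 0; no alternative beats it.
(Checking all 125 profiles: 17 have a profitable deviation, 108 do not.)

17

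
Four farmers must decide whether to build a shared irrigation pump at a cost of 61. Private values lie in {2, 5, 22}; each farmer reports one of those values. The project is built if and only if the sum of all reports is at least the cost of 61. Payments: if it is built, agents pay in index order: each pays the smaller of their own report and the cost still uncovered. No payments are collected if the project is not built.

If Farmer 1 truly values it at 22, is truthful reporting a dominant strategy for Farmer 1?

Consider the case where Farmer 2 reports 22, Farmer 3 reports 22 and Farmer 4 reports 22.
Truthful report 22: project built, pays 22, utility 22 - 22 = 0.
Report 2 instead: project built, pays 2, utility 22 - 2 = 20.
Since 20 > 0, reporting 2 is strictly better here, so truthful reporting is not dominant.

No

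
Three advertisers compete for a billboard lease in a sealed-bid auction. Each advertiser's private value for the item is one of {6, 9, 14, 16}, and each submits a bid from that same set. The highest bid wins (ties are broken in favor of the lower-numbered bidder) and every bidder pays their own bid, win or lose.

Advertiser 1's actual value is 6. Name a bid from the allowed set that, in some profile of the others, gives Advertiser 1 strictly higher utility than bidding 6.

9

Suppose Advertiser 2 bids 6 and Advertiser 3 bids 9.
Bid 6: loses but pays 6, utility -6.
Bid 9: wins, pays 9, utility 6 - 9 = -3.
So bidding 9 beats truth here (-3 > -6).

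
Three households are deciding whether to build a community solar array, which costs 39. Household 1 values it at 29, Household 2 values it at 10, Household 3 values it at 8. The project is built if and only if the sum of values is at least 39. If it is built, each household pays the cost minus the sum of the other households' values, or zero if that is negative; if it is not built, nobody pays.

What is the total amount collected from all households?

Total value 47 ≥ cost 39, so it is built.
Household 1: others sum to 18; max(0, 39 - 18) = 21.
Household 2: others sum to 37; max(0, 39 - 37) = 2.
Household 3: others sum to 39; max(0, 39 - 39) = 0.
Total collected = 21 + 2 + 0 = 23.

23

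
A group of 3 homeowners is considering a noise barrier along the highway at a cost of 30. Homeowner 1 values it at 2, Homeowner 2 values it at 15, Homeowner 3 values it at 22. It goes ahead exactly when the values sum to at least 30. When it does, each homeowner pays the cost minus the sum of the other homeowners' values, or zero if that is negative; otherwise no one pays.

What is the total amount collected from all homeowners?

19

Total value 39 ≥ cost 30, so it is built.
Homeowner 1: others sum to 37; max(0, 30 - 37) = 0.
Homeowner 2: others sum to 24; max(0, 30 - 24) = 6.
Homeowner 3: others sum to 17; max(0, 30 - 17) = 13.
Total collected = 0 + 6 + 13 = 19.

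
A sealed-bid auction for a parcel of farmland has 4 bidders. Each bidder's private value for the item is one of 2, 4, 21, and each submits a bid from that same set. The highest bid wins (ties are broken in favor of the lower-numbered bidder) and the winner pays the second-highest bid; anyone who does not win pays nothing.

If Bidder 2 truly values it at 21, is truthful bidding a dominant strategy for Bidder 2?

Check each profile of the others' bids and compare truth against every alternative bid.
Others bid (4, 2, 2): truth gives 17, best alternative gives 0.
Others bid (4, 2, 4): truth gives 17, best alternative gives 0.
Others bid (4, 4, 2): truth gives 17, best alternative gives 0.
Others bid (4, 4, 4): truth gives 17, best alternative gives 0.
Others bid (2, 2, 2): truth gives 19, best alternative gives 19.
Others bid (2, 2, 4): truth gives 17, best alternative gives 17.
(Remaining 21 profiles checked similarly; truth is weakly best in each.)
In every case the truthful bid is at least as good as any alternative, so it is a dominant strategy.

Yes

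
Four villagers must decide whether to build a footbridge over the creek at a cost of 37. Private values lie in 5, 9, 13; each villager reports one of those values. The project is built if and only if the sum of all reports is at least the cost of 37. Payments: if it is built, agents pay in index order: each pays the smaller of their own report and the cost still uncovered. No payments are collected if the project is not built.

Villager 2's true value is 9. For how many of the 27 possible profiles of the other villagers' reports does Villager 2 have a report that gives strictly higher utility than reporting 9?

4

Others report (9, 13, 13): truth gives 0; report 5 gives 4 > 0. Violating.
Others report (13, 9, 13): truth gives 0; report 5 gives 4 > 0. Violating.
Others report (13, 13, 9): truth gives 0; report 5 gives 4 > 0. Violating.
Others report (13, 13, 13): truth gives 0; report 5 gives 4 > 0. Violating.
Others report (5, 5, 5): truth gives 0; no alternative beats it.
Others report (5, 5, 9): truth gives 0; no alternative beats it.
(Checking all 27 profiles: 4 have a profitable deviation, 23 do not.)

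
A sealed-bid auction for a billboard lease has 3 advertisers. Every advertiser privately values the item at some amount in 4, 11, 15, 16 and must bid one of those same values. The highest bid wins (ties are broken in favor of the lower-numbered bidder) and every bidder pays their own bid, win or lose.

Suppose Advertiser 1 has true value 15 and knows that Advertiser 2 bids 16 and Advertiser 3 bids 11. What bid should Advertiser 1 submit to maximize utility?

Bid 4: loses but pays 4, utility -4.
Bid 11: loses but pays 11, utility -11.
Bid 15: loses but pays 15, utility -15.
Bid 16: wins, pays 16, utility 15 - 16 = -1.
The best choice is 16 with utility -1.

16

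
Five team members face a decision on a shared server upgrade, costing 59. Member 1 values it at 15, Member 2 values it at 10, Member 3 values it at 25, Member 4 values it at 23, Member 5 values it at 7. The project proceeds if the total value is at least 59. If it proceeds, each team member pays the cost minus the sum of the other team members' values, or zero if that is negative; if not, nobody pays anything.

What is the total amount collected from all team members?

6

Total value 80 ≥ cost 59, so it is built.
Member 1: others sum to 65; max(0, 59 - 65) = 0.
Member 2: others sum to 70; max(0, 59 - 70) = 0.
Member 3: others sum to 55; max(0, 59 - 55) = 4.
Member 4: others sum to 57; max(0, 59 - 57) = 2.
Member 5: others sum to 73; max(0, 59 - 73) = 0.
Total collected = 0 + 0 + 4 + 2 + 0 = 6.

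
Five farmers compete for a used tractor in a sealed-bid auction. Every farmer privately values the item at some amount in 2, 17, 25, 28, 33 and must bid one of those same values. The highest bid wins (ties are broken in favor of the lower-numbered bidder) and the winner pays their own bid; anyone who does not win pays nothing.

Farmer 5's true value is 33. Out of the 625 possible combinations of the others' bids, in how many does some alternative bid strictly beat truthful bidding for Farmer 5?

81

Others bid (2, 2, 2, 2): truth gives 0; bid 17 gives 16 > 0. Violating.
Others bid (2, 2, 2, 17): truth gives 0; bid 25 gives 8 > 0. Violating.
Others bid (2, 2, 2, 25): truth gives 0; bid 28 gives 5 > 0. Violating.
Others bid (2, 2, 17, 2): truth gives 0; bid 25 gives 8 > 0. Violating.
Others bid (2, 2, 2, 28): truth gives 0; no alternative beats it.
Others bid (2, 2, 2, 33): truth gives 0; no alternative beats it.
(Checking all 625 profiles: 81 have a profitable deviation, 544 do not.)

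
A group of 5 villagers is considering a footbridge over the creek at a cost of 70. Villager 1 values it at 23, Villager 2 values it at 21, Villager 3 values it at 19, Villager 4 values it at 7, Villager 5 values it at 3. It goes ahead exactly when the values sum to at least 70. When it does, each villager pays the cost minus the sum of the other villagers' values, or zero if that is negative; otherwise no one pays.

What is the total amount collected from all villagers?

Total value 73 ≥ cost 70, so it is built.
Villager 1: others sum to 50; max(0, 70 - 50) = 20.
Villager 2: others sum to 52; max(0, 70 - 52) = 18.
Villager 3: others sum to 54; max(0, 70 - 54) = 16.
Villager 4: others sum to 66; max(0, 70 - 66) = 4.
Villager 5: others sum to 70; max(0, 70 - 70) = 0.
Total collected = 20 + 18 + 16 + 4 + 0 = 58.

58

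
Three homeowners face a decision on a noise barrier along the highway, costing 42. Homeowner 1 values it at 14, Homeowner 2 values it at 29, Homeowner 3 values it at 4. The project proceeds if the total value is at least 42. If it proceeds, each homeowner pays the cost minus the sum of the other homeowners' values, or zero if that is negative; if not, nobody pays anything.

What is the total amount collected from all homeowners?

Total value 47 ≥ cost 42, so it is built.
Homeowner 1: others sum to 33; max(0, 42 - 33) = 9.
Homeowner 2: others sum to 18; max(0, 42 - 18) = 24.
Homeowner 3: others sum to 43; max(0, 42 - 43) = 0.
Total collected = 9 + 24 + 0 = 33.

33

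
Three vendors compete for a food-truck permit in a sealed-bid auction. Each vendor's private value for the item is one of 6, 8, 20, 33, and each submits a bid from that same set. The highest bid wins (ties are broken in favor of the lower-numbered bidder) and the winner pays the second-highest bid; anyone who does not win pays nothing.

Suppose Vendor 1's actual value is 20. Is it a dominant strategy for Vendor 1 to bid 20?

Yes

Check each profile of the others' bids and compare truth against every alternative bid.
Others bid (6, 6): truth gives 14, best alternative gives 14.
Others bid (6, 8): truth gives 12, best alternative gives 12.
Others bid (8, 6): truth gives 12, best alternative gives 12.
Others bid (8, 8): truth gives 12, best alternative gives 12.
Others bid (6, 20): truth gives 0, best alternative gives 0.
Others bid (6, 33): truth gives 0, best alternative gives 0.
(Remaining 10 profiles checked similarly; truth is weakly best in each.)
In every case the truthful bid is at least as good as any alternative, so it is a dominant strategy.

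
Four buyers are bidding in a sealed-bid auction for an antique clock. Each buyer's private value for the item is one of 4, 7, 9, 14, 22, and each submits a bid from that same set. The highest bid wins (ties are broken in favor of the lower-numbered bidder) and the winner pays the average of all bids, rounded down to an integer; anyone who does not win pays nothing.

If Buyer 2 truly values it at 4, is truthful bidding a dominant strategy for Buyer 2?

Check each profile of the others' bids and compare truth against every alternative bid.
Others bid (4, 7, 7): truth gives 0, best alternative gives -2.
Others bid (4, 4, 7): truth gives 0, best alternative gives -1.
Others bid (4, 7, 4): truth gives 0, best alternative gives -1.
Others bid (4, 4, 4): truth gives 0, best alternative gives 0.
Others bid (4, 4, 9): truth gives 0, best alternative gives 0.
Others bid (4, 4, 14): truth gives 0, best alternative gives 0.
(Remaining 119 profiles checked similarly; truth is weakly best in each.)
In every case the truthful bid is at least as good as any alternative, so it is a dominant strategy.

Yes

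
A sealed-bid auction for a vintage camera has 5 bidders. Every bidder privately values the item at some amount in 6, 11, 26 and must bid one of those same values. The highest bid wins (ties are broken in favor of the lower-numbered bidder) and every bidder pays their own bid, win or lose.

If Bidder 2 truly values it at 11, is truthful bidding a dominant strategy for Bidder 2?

Consider the case where Bidder 1 bids 6, Bidder 3 bids 6, Bidder 4 bids 6 and Bidder 5 bids 26.
Truthful bid 11: loses but pays 11, utility -11.
Bid 6 instead: loses but pays 6, utility -6.
Since -6 > -11, bidding 6 is strictly better here, so truthful bidding is not dominant.

No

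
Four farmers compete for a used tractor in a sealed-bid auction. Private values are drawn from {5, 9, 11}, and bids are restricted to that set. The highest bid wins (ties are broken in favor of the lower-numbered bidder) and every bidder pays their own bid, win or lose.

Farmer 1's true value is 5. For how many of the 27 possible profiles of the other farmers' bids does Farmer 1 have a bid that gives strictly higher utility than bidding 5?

Others bid (5, 5, 9): truth gives -5; bid 9 gives -4 > -5. Violating.
Others bid (5, 9, 5): truth gives -5; bid 9 gives -4 > -5. Violating.
Others bid (5, 9, 9): truth gives -5; bid 9 gives -4 > -5. Violating.
Others bid (9, 5, 5): truth gives -5; bid 9 gives -4 > -5. Violating.
Others bid (5, 5, 5): truth gives 0; no alternative beats it.
Others bid (5, 5, 11): truth gives -5; no alternative beats it.
(Checking all 27 profiles: 7 have a profitable deviation, 20 do not.)

7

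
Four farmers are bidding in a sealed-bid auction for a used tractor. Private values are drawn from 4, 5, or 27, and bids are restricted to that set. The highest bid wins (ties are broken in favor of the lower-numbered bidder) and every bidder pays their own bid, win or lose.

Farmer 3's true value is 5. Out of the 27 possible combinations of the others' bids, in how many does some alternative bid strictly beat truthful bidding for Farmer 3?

Others bid (4, 4, 27): truth gives -5; bid 4 gives -4 > -5. Violating.
Others bid (4, 5, 4): truth gives -5; bid 4 gives -4 > -5. Violating.
Others bid (4, 5, 5): truth gives -5; bid 4 gives -4 > -5. Violating.
Others bid (4, 5, 27): truth gives -5; bid 4 gives -4 > -5. Violating.
Others bid (4, 4, 4): truth gives 0; no alternative beats it.
Others bid (4, 4, 5): truth gives 0; no alternative beats it.
(Checking all 27 profiles: 25 have a profitable deviation, 2 do not.)

25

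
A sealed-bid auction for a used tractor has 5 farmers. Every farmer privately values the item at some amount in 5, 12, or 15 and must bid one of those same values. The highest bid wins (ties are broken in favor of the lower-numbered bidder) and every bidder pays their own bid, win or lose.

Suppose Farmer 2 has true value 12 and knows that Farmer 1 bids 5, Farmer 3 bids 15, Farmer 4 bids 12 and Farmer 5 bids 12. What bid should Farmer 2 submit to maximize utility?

15

Bid 5: loses but pays 5, utility -5.
Bid 12: loses but pays 12, utility -12.
Bid 15: wins, pays 15, utility 12 - 15 = -3.
The best choice is 15 with utility -3.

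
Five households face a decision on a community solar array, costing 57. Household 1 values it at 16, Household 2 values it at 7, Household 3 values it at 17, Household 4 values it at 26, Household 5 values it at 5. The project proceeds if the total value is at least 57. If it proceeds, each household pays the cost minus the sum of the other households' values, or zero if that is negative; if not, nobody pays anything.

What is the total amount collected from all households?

17

Total value 71 ≥ cost 57, so it is built.
Household 1: others sum to 55; max(0, 57 - 55) = 2.
Household 2: others sum to 64; max(0, 57 - 64) = 0.
Household 3: others sum to 54; max(0, 57 - 54) = 3.
Household 4: others sum to 45; max(0, 57 - 45) = 12.
Household 5: others sum to 66; max(0, 57 - 66) = 0.
Total collected = 2 + 0 + 3 + 12 + 0 = 17.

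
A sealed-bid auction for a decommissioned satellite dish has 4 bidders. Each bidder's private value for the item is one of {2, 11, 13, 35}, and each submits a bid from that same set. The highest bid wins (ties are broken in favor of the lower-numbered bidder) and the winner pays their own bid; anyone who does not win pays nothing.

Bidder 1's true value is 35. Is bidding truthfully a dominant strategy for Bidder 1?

No

Consider the case where Bidder 2 bids 2, Bidder 3 bids 2 and Bidder 4 bids 2.
Truthful bid 35: wins, pays 35, utility 35 - 35 = 0.
Bid 2 instead: wins, pays 2, utility 35 - 2 = 33.
Since 33 > 0, bidding 2 is strictly better here, so truthful bidding is not dominant.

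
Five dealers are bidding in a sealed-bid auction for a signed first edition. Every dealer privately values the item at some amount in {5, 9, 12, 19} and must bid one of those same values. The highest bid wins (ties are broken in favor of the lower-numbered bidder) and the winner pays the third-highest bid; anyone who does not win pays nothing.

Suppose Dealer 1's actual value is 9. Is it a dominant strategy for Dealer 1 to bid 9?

No

Consider the case where Dealer 2 bids 5, Dealer 3 bids 5, Dealer 4 bids 5 and Dealer 5 bids 12.
Truthful bid 9: loses, pays 0, utility 0.
Bid 12 instead: wins, pays 5, utility 9 - 5 = 4.
Since 4 > 0, bidding 12 is strictly better here, so truthful bidding is not dominant.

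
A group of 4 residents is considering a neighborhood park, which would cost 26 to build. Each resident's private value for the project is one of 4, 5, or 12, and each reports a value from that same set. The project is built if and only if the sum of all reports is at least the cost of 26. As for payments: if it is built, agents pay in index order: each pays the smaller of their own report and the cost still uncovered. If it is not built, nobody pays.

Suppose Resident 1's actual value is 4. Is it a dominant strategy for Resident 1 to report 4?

Yes

Check each profile of the others' reports and compare truth against every alternative report.
Others report (4, 5, 12): truth gives 0, best alternative gives -1.
Others report (4, 12, 5): truth gives 0, best alternative gives -1.
Others report (4, 12, 12): truth gives 0, best alternative gives -1.
Others report (5, 4, 12): truth gives 0, best alternative gives -1.
Others report (5, 5, 12): truth gives 0, best alternative gives -1.
Others report (5, 12, 4): truth gives 0, best alternative gives -1.
(Remaining 21 profiles checked similarly; truth is weakly best in each.)
In every case the truthful report is at least as good as any alternative, so it is a dominant strategy.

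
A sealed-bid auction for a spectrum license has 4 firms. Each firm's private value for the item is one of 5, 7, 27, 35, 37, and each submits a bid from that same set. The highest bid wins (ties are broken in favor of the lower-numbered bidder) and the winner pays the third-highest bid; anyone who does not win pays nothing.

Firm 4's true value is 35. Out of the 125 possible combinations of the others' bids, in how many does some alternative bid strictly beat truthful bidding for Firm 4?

Others bid (5, 5, 35): truth gives 0; bid 37 gives 30 > 0. Violating.
Others bid (5, 7, 35): truth gives 0; bid 37 gives 28 > 0. Violating.
Others bid (5, 27, 35): truth gives 0; bid 37 gives 8 > 0. Violating.
Others bid (5, 35, 5): truth gives 0; bid 37 gives 30 > 0. Violating.
Others bid (5, 5, 5): truth gives 30; no alternative beats it.
Others bid (5, 5, 7): truth gives 30; no alternative beats it.
(Checking all 125 profiles: 27 have a profitable deviation, 98 do not.)

27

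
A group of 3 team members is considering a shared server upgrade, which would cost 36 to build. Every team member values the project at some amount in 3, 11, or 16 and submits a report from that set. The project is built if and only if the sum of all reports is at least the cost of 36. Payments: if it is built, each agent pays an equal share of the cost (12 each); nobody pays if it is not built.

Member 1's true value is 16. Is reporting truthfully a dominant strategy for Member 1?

Yes

Check each profile of the others' reports and compare truth against every alternative report.
Others report (11, 11): truth gives 4, best alternative gives 0.
Others report (11, 16): truth gives 4, best alternative gives 4.
Others report (16, 11): truth gives 4, best alternative gives 4.
Others report (16, 16): truth gives 4, best alternative gives 4.
Others report (3, 3): truth gives 0, best alternative gives 0.
Others report (3, 11): truth gives 0, best alternative gives 0.
(Remaining 3 profiles checked similarly; truth is weakly best in each.)
In every case the truthful report is at least as good as any alternative, so it is a dominant strategy.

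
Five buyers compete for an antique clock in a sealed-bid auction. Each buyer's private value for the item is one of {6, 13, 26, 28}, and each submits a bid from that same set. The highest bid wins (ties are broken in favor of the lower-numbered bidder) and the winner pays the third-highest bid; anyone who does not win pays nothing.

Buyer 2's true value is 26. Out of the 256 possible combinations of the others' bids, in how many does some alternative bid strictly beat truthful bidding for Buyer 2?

Others bid (6, 6, 6, 28): truth gives 0; bid 28 gives 20 > 0. Violating.
Others bid (6, 6, 13, 28): truth gives 0; bid 28 gives 13 > 0. Violating.
Others bid (6, 6, 28, 6): truth gives 0; bid 28 gives 20 > 0. Violating.
Others bid (6, 6, 28, 13): truth gives 0; bid 28 gives 13 > 0. Violating.
Others bid (6, 6, 6, 6): truth gives 20; no alternative beats it.
Others bid (6, 6, 6, 13): truth gives 20; no alternative beats it.
(Checking all 256 profiles: 32 have a profitable deviation, 224 do not.)

32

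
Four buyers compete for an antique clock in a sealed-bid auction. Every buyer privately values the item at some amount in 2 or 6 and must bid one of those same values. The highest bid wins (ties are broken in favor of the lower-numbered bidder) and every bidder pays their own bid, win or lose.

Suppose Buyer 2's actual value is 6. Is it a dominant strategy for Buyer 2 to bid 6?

No

Consider the case where Buyer 1 bids 6, Buyer 3 bids 2 and Buyer 4 bids 2.
Truthful bid 6: loses but pays 6, utility -6.
Bid 2 instead: loses but pays 2, utility -2.
Since -2 > -6, bidding 2 is strictly better here, so truthful bidding is not dominant.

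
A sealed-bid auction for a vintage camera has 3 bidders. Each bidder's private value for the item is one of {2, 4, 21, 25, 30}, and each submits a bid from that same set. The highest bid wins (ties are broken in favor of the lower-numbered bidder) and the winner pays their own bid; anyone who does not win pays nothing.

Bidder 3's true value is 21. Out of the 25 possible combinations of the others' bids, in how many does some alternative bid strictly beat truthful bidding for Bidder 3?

Others bid (2, 2): truth gives 0; bid 4 gives 17 > 0. Violating.
Others bid (2, 4): truth gives 0; no alternative beats it.
Others bid (2, 21): truth gives 0; no alternative beats it.
(Checking all 25 profiles: 1 has a profitable deviation, 24 do not.)

1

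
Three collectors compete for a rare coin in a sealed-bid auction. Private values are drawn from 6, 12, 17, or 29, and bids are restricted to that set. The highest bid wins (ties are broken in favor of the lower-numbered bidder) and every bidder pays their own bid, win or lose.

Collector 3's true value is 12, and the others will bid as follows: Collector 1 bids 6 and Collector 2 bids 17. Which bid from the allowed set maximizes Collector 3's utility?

Bid 6: loses but pays 6, utility -6.
Bid 12: loses but pays 12, utility -12.
Bid 17: loses but pays 17, utility -17.
Bid 29: wins, pays 29, utility 12 - 29 = -17.
The best choice is 6 with utility -6.

6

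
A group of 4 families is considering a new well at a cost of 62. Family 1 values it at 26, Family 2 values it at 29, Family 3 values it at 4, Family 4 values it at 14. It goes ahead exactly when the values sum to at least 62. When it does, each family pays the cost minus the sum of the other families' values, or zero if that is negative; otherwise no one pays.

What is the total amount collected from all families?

Total value 73 ≥ cost 62, so it is built.
Family 1: others sum to 47; max(0, 62 - 47) = 15.
Family 2: others sum to 44; max(0, 62 - 44) = 18.
Family 3: others sum to 69; max(0, 62 - 69) = 0.
Family 4: others sum to 59; max(0, 62 - 59) = 3.
Total collected = 15 + 18 + 0 + 3 = 36.

36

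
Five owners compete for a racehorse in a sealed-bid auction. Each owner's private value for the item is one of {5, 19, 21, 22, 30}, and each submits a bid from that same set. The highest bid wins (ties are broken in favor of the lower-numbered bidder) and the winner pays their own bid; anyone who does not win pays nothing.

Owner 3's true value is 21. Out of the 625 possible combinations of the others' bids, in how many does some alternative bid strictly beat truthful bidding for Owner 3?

4

Others bid (5, 5, 5, 5): truth gives 0; bid 19 gives 2 > 0. Violating.
Others bid (5, 5, 5, 19): truth gives 0; bid 19 gives 2 > 0. Violating.
Others bid (5, 5, 19, 5): truth gives 0; bid 19 gives 2 > 0. Violating.
Others bid (5, 5, 19, 19): truth gives 0; bid 19 gives 2 > 0. Violating.
Others bid (5, 5, 5, 21): truth gives 0; no alternative beats it.
Others bid (5, 5, 5, 22): truth gives 0; no alternative beats it.
(Checking all 625 profiles: 4 have a profitable deviation, 621 do not.)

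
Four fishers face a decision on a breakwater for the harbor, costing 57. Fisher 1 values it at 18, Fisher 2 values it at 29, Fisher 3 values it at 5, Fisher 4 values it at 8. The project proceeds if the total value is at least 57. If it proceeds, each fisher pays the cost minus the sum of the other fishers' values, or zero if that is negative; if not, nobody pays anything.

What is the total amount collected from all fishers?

Total value 60 ≥ cost 57, so it is built.
Fisher 1: others sum to 42; max(0, 57 - 42) = 15.
Fisher 2: others sum to 31; max(0, 57 - 31) = 26.
Fisher 3: others sum to 55; max(0, 57 - 55) = 2.
Fisher 4: others sum to 52; max(0, 57 - 52) = 5.
Total collected = 15 + 26 + 2 + 5 = 48.

48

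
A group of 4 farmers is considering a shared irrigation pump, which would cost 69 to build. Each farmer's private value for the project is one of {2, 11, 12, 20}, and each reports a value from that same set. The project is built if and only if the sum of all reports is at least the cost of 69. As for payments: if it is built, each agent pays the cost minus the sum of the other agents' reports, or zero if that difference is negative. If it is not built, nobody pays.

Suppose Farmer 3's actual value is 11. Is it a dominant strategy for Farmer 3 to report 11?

Check each profile of the others' reports and compare truth against every alternative report.
Others report (20, 20, 20): truth gives 2, best alternative gives 2.
Others report (2, 2, 2): truth gives 0, best alternative gives 0.
Others report (2, 2, 11): truth gives 0, best alternative gives 0.
Others report (2, 2, 12): truth gives 0, best alternative gives 0.
Others report (2, 2, 20): truth gives 0, best alternative gives 0.
Others report (2, 11, 2): truth gives 0, best alternative gives 0.
(Remaining 58 profiles checked similarly; truth is weakly best in each.)
In every case the truthful report is at least as good as any alternative, so it is a dominant strategy.

Yes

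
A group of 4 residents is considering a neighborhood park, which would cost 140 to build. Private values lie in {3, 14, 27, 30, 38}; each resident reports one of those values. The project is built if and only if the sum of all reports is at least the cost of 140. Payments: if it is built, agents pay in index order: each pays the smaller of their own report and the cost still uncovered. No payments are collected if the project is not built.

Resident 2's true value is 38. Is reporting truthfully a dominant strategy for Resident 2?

No

Consider the case where Resident 1 reports 38, Resident 3 reports 38 and Resident 4 reports 38.
Truthful report 38: project built, pays 38, utility 38 - 38 = 0.
Report 27 instead: project built, pays 27, utility 38 - 27 = 11.
Since 11 > 0, reporting 27 is strictly better here, so truthful reporting is not dominant.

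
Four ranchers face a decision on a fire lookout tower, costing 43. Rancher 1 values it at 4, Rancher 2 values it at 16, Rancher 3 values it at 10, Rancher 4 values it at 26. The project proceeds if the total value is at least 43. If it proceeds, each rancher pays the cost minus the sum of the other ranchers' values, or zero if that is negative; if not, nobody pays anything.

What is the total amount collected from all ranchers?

Total value 56 ≥ cost 43, so it is built.
Rancher 1: others sum to 52; max(0, 43 - 52) = 0.
Rancher 2: others sum to 40; max(0, 43 - 40) = 3.
Rancher 3: others sum to 46; max(0, 43 - 46) = 0.
Rancher 4: others sum to 30; max(0, 43 - 30) = 13.
Total collected = 0 + 3 + 0 + 13 = 16.

16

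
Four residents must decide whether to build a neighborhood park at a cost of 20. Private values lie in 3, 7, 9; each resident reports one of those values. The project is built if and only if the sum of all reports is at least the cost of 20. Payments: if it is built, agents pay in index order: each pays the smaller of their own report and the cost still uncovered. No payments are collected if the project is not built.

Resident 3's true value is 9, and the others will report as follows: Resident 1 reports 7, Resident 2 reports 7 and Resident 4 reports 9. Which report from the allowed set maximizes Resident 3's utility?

3

Report 3: project built, pays 3, utility 9 - 3 = 6.
Report 7: project built, pays 6, utility 9 - 6 = 3.
Report 9: project built, pays 6, utility 9 - 6 = 3.
The best choice is 3 with utility 6.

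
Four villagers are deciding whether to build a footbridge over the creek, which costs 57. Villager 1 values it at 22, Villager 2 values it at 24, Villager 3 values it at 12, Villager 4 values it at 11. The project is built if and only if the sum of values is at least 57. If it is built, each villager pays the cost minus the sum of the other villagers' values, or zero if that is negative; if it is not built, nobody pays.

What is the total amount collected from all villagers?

Total value 69 ≥ cost 57, so it is built.
Villager 1: others sum to 47; max(0, 57 - 47) = 10.
Villager 2: others sum to 45; max(0, 57 - 45) = 12.
Villager 3: others sum to 57; max(0, 57 - 57) = 0.
Villager 4: others sum to 58; max(0, 57 - 58) = 0.
Total collected = 10 + 12 + 0 + 0 = 22.

22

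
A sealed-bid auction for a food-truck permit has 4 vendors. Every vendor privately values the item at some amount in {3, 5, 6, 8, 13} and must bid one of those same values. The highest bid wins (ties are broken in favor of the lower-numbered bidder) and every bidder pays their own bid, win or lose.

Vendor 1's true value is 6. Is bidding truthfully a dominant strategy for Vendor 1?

No

Consider the case where Vendor 2 bids 3, Vendor 3 bids 3 and Vendor 4 bids 3.
Truthful bid 6: wins, pays 6, utility 6 - 6 = 0.
Bid 3 instead: wins, pays 3, utility 6 - 3 = 3.
Since 3 > 0, bidding 3 is strictly better here, so truthful bidding is not dominant.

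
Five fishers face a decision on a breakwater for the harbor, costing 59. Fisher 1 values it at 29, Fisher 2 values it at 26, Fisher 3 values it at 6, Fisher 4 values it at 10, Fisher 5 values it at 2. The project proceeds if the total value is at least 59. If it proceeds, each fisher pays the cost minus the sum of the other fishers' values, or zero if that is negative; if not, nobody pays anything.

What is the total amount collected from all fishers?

Total value 73 ≥ cost 59, so it is built.
Fisher 1: others sum to 44; max(0, 59 - 44) = 15.
Fisher 2: others sum to 47; max(0, 59 - 47) = 12.
Fisher 3: others sum to 67; max(0, 59 - 67) = 0.
Fisher 4: others sum to 63; max(0, 59 - 63) = 0.
Fisher 5: others sum to 71; max(0, 59 - 71) = 0.
Total collected = 15 + 12 + 0 + 0 + 0 = 27.

27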